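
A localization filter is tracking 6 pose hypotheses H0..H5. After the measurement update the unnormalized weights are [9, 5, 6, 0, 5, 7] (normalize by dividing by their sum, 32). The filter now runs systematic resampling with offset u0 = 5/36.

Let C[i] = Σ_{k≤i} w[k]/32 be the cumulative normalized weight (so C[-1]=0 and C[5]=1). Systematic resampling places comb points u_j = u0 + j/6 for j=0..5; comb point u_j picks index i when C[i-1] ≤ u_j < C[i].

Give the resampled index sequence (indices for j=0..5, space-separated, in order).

C = [9/32, 7/16, 5/8, 5/8, 25/32, 1]
j=0: u_0=5/36 ∈ [0, 9/32) → index 0
j=1: u_1=11/36 ∈ [9/32, 7/16) → index 1
j=2: u_2=17/36 ∈ [7/16, 5/8) → index 2
j=3: u_3=23/36 ∈ [5/8, 25/32) → index 4
j=4: u_4=29/36 ∈ [25/32, 1) → index 5
j=5: u_5=35/36 ∈ [25/32, 1) → index 5

0 1 2 4 5 5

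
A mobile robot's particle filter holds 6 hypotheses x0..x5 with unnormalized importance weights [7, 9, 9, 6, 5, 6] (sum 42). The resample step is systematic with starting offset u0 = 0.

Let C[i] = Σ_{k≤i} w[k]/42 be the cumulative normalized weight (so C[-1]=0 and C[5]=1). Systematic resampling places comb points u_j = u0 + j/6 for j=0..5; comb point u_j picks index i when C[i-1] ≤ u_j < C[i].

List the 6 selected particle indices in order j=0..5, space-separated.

0 1 1 2 3 4

C = [1/6, 8/21, 25/42, 31/42, 6/7, 1]
j=0: u_0=0 ∈ [0, 1/6) → index 0
j=1: u_1=1/6 ∈ [1/6, 8/21) → index 1
j=2: u_2=1/3 ∈ [1/6, 8/21) → index 1
j=3: u_3=1/2 ∈ [8/21, 25/42) → index 2
j=4: u_4=2/3 ∈ [25/42, 31/42) → index 3
j=5: u_5=5/6 ∈ [31/42, 6/7) → index 4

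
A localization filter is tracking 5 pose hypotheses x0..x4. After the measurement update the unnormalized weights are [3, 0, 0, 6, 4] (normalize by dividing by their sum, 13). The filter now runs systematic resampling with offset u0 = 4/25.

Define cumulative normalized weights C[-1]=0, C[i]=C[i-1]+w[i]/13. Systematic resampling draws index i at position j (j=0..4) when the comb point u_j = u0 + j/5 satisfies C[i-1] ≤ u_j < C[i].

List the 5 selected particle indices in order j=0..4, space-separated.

C = [3/13, 3/13, 3/13, 9/13, 1]
j=0: u_0=4/25 ∈ [0, 3/13) → index 0
j=1: u_1=9/25 ∈ [3/13, 9/13) → index 3
j=2: u_2=14/25 ∈ [3/13, 9/13) → index 3
j=3: u_3=19/25 ∈ [9/13, 1) → index 4
j=4: u_4=24/25 ∈ [9/13, 1) → index 4

0 3 3 4 4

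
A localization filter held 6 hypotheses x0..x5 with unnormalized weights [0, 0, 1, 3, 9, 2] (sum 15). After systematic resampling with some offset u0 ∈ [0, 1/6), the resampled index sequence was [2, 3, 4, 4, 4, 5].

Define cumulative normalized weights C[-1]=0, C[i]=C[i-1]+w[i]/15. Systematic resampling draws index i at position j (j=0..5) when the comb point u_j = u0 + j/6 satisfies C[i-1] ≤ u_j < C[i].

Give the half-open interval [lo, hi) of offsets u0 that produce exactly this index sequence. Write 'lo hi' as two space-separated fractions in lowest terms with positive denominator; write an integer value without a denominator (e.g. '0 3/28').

C = [0, 0, 1/15, 4/15, 13/15, 1]
j=0 picked index 2: u0 ∈ [0, 1/15)
j=1 picked index 3: u0 ∈ [-1/10, 1/10)
j=2 picked index 4: u0 ∈ [-1/15, 8/15)
j=3 picked index 4: u0 ∈ [-7/30, 11/30)
j=4 picked index 4: u0 ∈ [-2/5, 1/5)
j=5 picked index 5: u0 ∈ [1/30, 1/6)
intersection: [1/30, 1/15)

1/30 1/15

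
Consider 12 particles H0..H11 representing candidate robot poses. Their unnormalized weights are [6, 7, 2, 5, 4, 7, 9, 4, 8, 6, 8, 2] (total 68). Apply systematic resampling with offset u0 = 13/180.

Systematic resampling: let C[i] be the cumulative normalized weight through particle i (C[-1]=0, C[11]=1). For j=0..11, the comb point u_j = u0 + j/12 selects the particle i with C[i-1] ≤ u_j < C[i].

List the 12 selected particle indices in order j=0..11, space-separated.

0 1 3 4 5 6 6 8 8 9 10 11

C = [3/34, 13/68, 15/68, 5/17, 6/17, 31/68, 10/17, 11/17, 13/17, 29/34, 33/34, 1]
j=0: u_0=13/180 ∈ [0, 3/34) → index 0
j=1: u_1=7/45 ∈ [3/34, 13/68) → index 1
j=2: u_2=43/180 ∈ [15/68, 5/17) → index 3
j=3: u_3=29/90 ∈ [5/17, 6/17) → index 4
j=4: u_4=73/180 ∈ [6/17, 31/68) → index 5
j=5: u_5=22/45 ∈ [31/68, 10/17) → index 6
j=6: u_6=103/180 ∈ [31/68, 10/17) → index 6
j=7: u_7=59/90 ∈ [11/17, 13/17) → index 8
j=8: u_8=133/180 ∈ [11/17, 13/17) → index 8
j=9: u_9=37/45 ∈ [13/17, 29/34) → index 9
j=10: u_10=163/180 ∈ [29/34, 33/34) → index 10
j=11: u_11=89/90 ∈ [33/34, 1) → index 11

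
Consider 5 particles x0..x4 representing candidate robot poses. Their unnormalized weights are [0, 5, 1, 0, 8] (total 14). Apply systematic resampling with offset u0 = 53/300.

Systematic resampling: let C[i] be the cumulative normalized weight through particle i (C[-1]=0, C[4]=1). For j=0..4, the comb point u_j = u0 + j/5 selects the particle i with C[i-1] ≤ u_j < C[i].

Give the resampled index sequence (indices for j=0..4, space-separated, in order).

C = [0, 5/14, 3/7, 3/7, 1]
j=0: u_0=53/300 ∈ [0, 5/14) → index 1
j=1: u_1=113/300 ∈ [5/14, 3/7) → index 2
j=2: u_2=173/300 ∈ [3/7, 1) → index 4
j=3: u_3=233/300 ∈ [3/7, 1) → index 4
j=4: u_4=293/300 ∈ [3/7, 1) → index 4

1 2 4 4 4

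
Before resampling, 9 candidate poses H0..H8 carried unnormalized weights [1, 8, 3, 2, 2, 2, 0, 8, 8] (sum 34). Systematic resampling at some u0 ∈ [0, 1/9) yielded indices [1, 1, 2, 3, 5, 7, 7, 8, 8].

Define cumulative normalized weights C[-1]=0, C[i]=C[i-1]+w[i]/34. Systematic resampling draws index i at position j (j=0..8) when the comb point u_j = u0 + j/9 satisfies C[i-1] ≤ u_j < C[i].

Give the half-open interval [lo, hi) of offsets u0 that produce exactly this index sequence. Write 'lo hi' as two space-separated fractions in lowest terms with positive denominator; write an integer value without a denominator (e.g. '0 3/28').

C = [1/34, 9/34, 6/17, 7/17, 8/17, 9/17, 9/17, 13/17, 1]
j=0 picked index 1: u0 ∈ [1/34, 9/34)
j=1 picked index 1: u0 ∈ [-25/306, 47/306)
j=2 picked index 2: u0 ∈ [13/306, 20/153)
j=3 picked index 3: u0 ∈ [1/51, 4/51)
j=4 picked index 5: u0 ∈ [4/153, 13/153)
j=5 picked index 7: u0 ∈ [-4/153, 32/153)
j=6 picked index 7: u0 ∈ [-7/51, 5/51)
j=7 picked index 8: u0 ∈ [-2/153, 2/9)
j=8 picked index 8: u0 ∈ [-19/153, 1/9)
intersection: [13/306, 4/51)

13/306 4/51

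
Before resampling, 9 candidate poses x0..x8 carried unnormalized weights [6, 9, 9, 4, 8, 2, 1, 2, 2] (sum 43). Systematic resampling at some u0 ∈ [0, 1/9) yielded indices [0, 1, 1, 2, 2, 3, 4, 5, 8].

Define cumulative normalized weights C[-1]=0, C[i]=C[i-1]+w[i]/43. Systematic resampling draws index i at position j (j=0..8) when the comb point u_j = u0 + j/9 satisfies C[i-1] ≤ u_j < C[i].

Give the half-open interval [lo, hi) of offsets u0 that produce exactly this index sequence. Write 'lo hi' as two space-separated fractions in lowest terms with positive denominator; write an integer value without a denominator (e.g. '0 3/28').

C = [6/43, 15/43, 24/43, 28/43, 36/43, 38/43, 39/43, 41/43, 1]
j=0 picked index 0: u0 ∈ [0, 6/43)
j=1 picked index 1: u0 ∈ [11/387, 92/387)
j=2 picked index 1: u0 ∈ [-32/387, 49/387)
j=3 picked index 2: u0 ∈ [2/129, 29/129)
j=4 picked index 2: u0 ∈ [-37/387, 44/387)
j=5 picked index 3: u0 ∈ [1/387, 37/387)
j=6 picked index 4: u0 ∈ [-2/129, 22/129)
j=7 picked index 5: u0 ∈ [23/387, 41/387)
j=8 picked index 8: u0 ∈ [25/387, 1/9)
intersection: [25/387, 37/387)

25/387 37/387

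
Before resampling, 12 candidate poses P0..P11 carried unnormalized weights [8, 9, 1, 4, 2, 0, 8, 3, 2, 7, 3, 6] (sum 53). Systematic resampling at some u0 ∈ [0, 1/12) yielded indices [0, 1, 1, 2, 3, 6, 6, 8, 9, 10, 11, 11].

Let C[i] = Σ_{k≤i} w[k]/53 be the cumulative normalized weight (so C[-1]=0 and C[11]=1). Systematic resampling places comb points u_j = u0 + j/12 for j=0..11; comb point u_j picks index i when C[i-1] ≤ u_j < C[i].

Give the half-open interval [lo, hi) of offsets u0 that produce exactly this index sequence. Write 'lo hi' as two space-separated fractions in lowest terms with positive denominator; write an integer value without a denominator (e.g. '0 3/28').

17/212 13/159

C = [8/53, 17/53, 18/53, 22/53, 24/53, 24/53, 32/53, 35/53, 37/53, 44/53, 47/53, 1]
j=0 picked index 0: u0 ∈ [0, 8/53)
j=1 picked index 1: u0 ∈ [43/636, 151/636)
j=2 picked index 1: u0 ∈ [-5/318, 49/318)
j=3 picked index 2: u0 ∈ [15/212, 19/212)
j=4 picked index 3: u0 ∈ [1/159, 13/159)
j=5 picked index 6: u0 ∈ [23/636, 119/636)
j=6 picked index 6: u0 ∈ [-5/106, 11/106)
j=7 picked index 8: u0 ∈ [49/636, 73/636)
j=8 picked index 9: u0 ∈ [5/159, 26/159)
j=9 picked index 10: u0 ∈ [17/212, 29/212)
j=10 picked index 11: u0 ∈ [17/318, 1/6)
j=11 picked index 11: u0 ∈ [-19/636, 1/12)
intersection: [17/212, 13/159)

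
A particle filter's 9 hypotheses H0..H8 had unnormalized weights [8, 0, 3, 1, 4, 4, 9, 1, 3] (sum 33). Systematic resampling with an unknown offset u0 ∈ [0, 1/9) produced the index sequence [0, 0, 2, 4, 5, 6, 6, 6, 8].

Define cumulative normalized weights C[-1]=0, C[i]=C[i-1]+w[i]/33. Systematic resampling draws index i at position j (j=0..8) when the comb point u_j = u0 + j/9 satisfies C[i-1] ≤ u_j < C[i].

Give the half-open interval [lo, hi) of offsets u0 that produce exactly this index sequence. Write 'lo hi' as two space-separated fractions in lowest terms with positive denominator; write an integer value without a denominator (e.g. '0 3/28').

C = [8/33, 8/33, 1/3, 4/11, 16/33, 20/33, 29/33, 10/11, 1]
j=0 picked index 0: u0 ∈ [0, 8/33)
j=1 picked index 0: u0 ∈ [-1/9, 13/99)
j=2 picked index 2: u0 ∈ [2/99, 1/9)
j=3 picked index 4: u0 ∈ [1/33, 5/33)
j=4 picked index 5: u0 ∈ [4/99, 16/99)
j=5 picked index 6: u0 ∈ [5/99, 32/99)
j=6 picked index 6: u0 ∈ [-2/33, 7/33)
j=7 picked index 6: u0 ∈ [-17/99, 10/99)
j=8 picked index 8: u0 ∈ [2/99, 1/9)
intersection: [5/99, 10/99)

5/99 10/99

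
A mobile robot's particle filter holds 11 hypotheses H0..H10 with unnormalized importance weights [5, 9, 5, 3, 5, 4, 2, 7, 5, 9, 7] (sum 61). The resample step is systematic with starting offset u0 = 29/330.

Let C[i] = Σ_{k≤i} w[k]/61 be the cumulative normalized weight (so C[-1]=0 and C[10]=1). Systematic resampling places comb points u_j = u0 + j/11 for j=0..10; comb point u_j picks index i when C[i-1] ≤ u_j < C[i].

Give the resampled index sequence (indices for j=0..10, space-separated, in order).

1 1 2 3 5 7 7 8 9 10 10

C = [5/61, 14/61, 19/61, 22/61, 27/61, 31/61, 33/61, 40/61, 45/61, 54/61, 1]
j=0: u_0=29/330 ∈ [5/61, 14/61) → index 1
j=1: u_1=59/330 ∈ [5/61, 14/61) → index 1
j=2: u_2=89/330 ∈ [14/61, 19/61) → index 2
j=3: u_3=119/330 ∈ [19/61, 22/61) → index 3
j=4: u_4=149/330 ∈ [27/61, 31/61) → index 5
j=5: u_5=179/330 ∈ [33/61, 40/61) → index 7
j=6: u_6=19/30 ∈ [33/61, 40/61) → index 7
j=7: u_7=239/330 ∈ [40/61, 45/61) → index 8
j=8: u_8=269/330 ∈ [45/61, 54/61) → index 9
j=9: u_9=299/330 ∈ [54/61, 1) → index 10
j=10: u_10=329/330 ∈ [54/61, 1) → index 10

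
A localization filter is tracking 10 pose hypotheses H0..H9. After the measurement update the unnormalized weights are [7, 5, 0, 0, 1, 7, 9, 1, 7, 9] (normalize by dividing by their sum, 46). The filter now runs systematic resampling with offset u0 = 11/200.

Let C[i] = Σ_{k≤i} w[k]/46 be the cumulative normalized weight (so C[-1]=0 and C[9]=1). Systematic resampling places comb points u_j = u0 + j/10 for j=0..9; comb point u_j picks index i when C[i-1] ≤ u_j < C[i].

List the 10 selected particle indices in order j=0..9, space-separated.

0 1 1 5 6 6 8 8 9 9

C = [7/46, 6/23, 6/23, 6/23, 13/46, 10/23, 29/46, 15/23, 37/46, 1]
j=0: u_0=11/200 ∈ [0, 7/46) → index 0
j=1: u_1=31/200 ∈ [7/46, 6/23) → index 1
j=2: u_2=51/200 ∈ [7/46, 6/23) → index 1
j=3: u_3=71/200 ∈ [13/46, 10/23) → index 5
j=4: u_4=91/200 ∈ [10/23, 29/46) → index 6
j=5: u_5=111/200 ∈ [10/23, 29/46) → index 6
j=6: u_6=131/200 ∈ [15/23, 37/46) → index 8
j=7: u_7=151/200 ∈ [15/23, 37/46) → index 8
j=8: u_8=171/200 ∈ [37/46, 1) → index 9
j=9: u_9=191/200 ∈ [37/46, 1) → index 9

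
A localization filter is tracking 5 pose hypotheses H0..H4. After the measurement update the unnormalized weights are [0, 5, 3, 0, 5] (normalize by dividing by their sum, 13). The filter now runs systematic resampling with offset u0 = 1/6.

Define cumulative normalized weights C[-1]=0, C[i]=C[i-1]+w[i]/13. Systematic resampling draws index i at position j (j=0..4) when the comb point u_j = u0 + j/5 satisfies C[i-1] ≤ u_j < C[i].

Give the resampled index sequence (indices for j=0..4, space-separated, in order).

C = [0, 5/13, 8/13, 8/13, 1]
j=0: u_0=1/6 ∈ [0, 5/13) → index 1
j=1: u_1=11/30 ∈ [0, 5/13) → index 1
j=2: u_2=17/30 ∈ [5/13, 8/13) → index 2
j=3: u_3=23/30 ∈ [8/13, 1) → index 4
j=4: u_4=29/30 ∈ [8/13, 1) → index 4

1 1 2 4 4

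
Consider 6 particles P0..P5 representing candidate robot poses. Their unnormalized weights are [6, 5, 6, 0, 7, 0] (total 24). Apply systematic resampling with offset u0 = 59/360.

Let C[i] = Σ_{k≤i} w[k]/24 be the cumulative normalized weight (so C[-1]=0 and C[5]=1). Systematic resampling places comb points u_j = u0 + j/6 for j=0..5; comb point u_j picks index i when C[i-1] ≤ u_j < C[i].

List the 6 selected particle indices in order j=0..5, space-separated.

0 1 2 2 4 4

C = [1/4, 11/24, 17/24, 17/24, 1, 1]
j=0: u_0=59/360 ∈ [0, 1/4) → index 0
j=1: u_1=119/360 ∈ [1/4, 11/24) → index 1
j=2: u_2=179/360 ∈ [11/24, 17/24) → index 2
j=3: u_3=239/360 ∈ [11/24, 17/24) → index 2
j=4: u_4=299/360 ∈ [17/24, 1) → index 4
j=5: u_5=359/360 ∈ [17/24, 1) → index 4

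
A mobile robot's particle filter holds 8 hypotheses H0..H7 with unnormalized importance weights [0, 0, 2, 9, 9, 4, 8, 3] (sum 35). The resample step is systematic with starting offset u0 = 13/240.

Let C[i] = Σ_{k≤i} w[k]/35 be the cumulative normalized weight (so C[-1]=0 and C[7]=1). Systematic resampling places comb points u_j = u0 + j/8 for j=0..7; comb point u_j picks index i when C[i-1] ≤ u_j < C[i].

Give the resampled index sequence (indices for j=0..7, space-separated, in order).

2 3 3 4 4 5 6 7

C = [0, 0, 2/35, 11/35, 4/7, 24/35, 32/35, 1]
j=0: u_0=13/240 ∈ [0, 2/35) → index 2
j=1: u_1=43/240 ∈ [2/35, 11/35) → index 3
j=2: u_2=73/240 ∈ [2/35, 11/35) → index 3
j=3: u_3=103/240 ∈ [11/35, 4/7) → index 4
j=4: u_4=133/240 ∈ [11/35, 4/7) → index 4
j=5: u_5=163/240 ∈ [4/7, 24/35) → index 5
j=6: u_6=193/240 ∈ [24/35, 32/35) → index 6
j=7: u_7=223/240 ∈ [32/35, 1) → index 7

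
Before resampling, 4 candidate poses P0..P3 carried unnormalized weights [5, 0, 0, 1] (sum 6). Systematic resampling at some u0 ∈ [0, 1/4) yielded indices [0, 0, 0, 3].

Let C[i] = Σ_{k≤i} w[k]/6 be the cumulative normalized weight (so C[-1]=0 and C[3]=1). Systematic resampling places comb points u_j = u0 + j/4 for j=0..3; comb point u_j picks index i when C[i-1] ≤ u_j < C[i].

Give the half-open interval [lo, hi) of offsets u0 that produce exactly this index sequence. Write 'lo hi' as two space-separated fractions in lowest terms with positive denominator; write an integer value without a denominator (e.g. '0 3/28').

1/12 1/4

C = [5/6, 5/6, 5/6, 1]
j=0 picked index 0: u0 ∈ [0, 5/6)
j=1 picked index 0: u0 ∈ [-1/4, 7/12)
j=2 picked index 0: u0 ∈ [-1/2, 1/3)
j=3 picked index 3: u0 ∈ [1/12, 1/4)
intersection: [1/12, 1/4)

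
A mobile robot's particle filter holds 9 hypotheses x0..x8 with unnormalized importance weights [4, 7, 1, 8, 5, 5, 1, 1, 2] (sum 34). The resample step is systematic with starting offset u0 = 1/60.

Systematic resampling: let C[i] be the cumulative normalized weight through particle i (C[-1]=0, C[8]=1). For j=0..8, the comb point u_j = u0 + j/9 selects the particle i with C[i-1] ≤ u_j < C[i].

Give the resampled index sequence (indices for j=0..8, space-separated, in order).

0 1 1 2 3 3 4 5 6

C = [2/17, 11/34, 6/17, 10/17, 25/34, 15/17, 31/34, 16/17, 1]
j=0: u_0=1/60 ∈ [0, 2/17) → index 0
j=1: u_1=23/180 ∈ [2/17, 11/34) → index 1
j=2: u_2=43/180 ∈ [2/17, 11/34) → index 1
j=3: u_3=7/20 ∈ [11/34, 6/17) → index 2
j=4: u_4=83/180 ∈ [6/17, 10/17) → index 3
j=5: u_5=103/180 ∈ [6/17, 10/17) → index 3
j=6: u_6=41/60 ∈ [10/17, 25/34) → index 4
j=7: u_7=143/180 ∈ [25/34, 15/17) → index 5
j=8: u_8=163/180 ∈ [15/17, 31/34) → index 6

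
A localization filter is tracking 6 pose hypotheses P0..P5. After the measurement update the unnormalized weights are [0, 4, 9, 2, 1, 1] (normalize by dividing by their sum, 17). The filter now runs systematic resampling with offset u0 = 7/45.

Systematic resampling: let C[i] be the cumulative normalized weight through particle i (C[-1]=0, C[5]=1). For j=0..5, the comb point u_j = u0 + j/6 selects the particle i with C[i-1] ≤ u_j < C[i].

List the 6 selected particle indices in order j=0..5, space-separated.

C = [0, 4/17, 13/17, 15/17, 16/17, 1]
j=0: u_0=7/45 ∈ [0, 4/17) → index 1
j=1: u_1=29/90 ∈ [4/17, 13/17) → index 2
j=2: u_2=22/45 ∈ [4/17, 13/17) → index 2
j=3: u_3=59/90 ∈ [4/17, 13/17) → index 2
j=4: u_4=37/45 ∈ [13/17, 15/17) → index 3
j=5: u_5=89/90 ∈ [16/17, 1) → index 5

1 2 2 2 3 5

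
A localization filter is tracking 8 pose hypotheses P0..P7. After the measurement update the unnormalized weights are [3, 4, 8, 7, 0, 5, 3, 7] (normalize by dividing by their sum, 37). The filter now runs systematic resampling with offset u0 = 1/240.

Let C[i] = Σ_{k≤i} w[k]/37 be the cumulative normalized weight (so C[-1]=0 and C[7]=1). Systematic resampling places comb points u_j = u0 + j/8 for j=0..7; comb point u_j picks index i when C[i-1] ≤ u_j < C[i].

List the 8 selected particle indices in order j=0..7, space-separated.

0 1 2 2 3 5 6 7

C = [3/37, 7/37, 15/37, 22/37, 22/37, 27/37, 30/37, 1]
j=0: u_0=1/240 ∈ [0, 3/37) → index 0
j=1: u_1=31/240 ∈ [3/37, 7/37) → index 1
j=2: u_2=61/240 ∈ [7/37, 15/37) → index 2
j=3: u_3=91/240 ∈ [7/37, 15/37) → index 2
j=4: u_4=121/240 ∈ [15/37, 22/37) → index 3
j=5: u_5=151/240 ∈ [22/37, 27/37) → index 5
j=6: u_6=181/240 ∈ [27/37, 30/37) → index 6
j=7: u_7=211/240 ∈ [30/37, 1) → index 7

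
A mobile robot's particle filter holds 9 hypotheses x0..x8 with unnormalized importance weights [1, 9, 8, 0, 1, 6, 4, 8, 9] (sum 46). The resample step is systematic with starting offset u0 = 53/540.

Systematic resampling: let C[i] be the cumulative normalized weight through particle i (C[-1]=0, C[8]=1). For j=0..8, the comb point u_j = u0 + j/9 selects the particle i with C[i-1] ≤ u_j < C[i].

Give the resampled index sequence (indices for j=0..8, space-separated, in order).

C = [1/46, 5/23, 9/23, 9/23, 19/46, 25/46, 29/46, 37/46, 1]
j=0: u_0=53/540 ∈ [1/46, 5/23) → index 1
j=1: u_1=113/540 ∈ [1/46, 5/23) → index 1
j=2: u_2=173/540 ∈ [5/23, 9/23) → index 2
j=3: u_3=233/540 ∈ [19/46, 25/46) → index 5
j=4: u_4=293/540 ∈ [19/46, 25/46) → index 5
j=5: u_5=353/540 ∈ [29/46, 37/46) → index 7
j=6: u_6=413/540 ∈ [29/46, 37/46) → index 7
j=7: u_7=473/540 ∈ [37/46, 1) → index 8
j=8: u_8=533/540 ∈ [37/46, 1) → index 8

1 1 2 5 5 7 7 8 8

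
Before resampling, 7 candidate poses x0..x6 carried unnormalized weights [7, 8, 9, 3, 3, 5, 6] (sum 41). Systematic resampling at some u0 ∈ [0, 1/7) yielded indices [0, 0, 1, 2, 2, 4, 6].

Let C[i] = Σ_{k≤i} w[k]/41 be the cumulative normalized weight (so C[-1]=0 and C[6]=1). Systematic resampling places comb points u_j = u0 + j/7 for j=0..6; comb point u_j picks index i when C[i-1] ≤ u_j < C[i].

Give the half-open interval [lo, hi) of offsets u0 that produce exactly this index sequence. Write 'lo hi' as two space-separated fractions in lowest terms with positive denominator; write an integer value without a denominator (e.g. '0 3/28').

C = [7/41, 15/41, 24/41, 27/41, 30/41, 35/41, 1]
j=0 picked index 0: u0 ∈ [0, 7/41)
j=1 picked index 0: u0 ∈ [-1/7, 8/287)
j=2 picked index 1: u0 ∈ [-33/287, 23/287)
j=3 picked index 2: u0 ∈ [-18/287, 45/287)
j=4 picked index 2: u0 ∈ [-59/287, 4/287)
j=5 picked index 4: u0 ∈ [-16/287, 5/287)
j=6 picked index 6: u0 ∈ [-1/287, 1/7)
intersection: [0, 4/287)

0 4/287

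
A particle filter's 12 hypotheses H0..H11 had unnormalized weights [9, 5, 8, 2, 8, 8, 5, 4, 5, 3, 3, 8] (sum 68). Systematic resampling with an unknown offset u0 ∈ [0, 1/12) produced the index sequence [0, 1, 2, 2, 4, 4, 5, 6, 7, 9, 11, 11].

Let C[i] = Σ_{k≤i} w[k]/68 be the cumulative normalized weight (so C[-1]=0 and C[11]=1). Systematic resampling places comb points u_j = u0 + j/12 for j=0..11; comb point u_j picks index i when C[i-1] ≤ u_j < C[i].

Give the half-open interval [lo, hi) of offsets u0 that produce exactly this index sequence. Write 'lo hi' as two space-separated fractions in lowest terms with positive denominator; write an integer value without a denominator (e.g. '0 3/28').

C = [9/68, 7/34, 11/34, 6/17, 8/17, 10/17, 45/68, 49/68, 27/34, 57/68, 15/17, 1]
j=0 picked index 0: u0 ∈ [0, 9/68)
j=1 picked index 1: u0 ∈ [5/102, 25/204)
j=2 picked index 2: u0 ∈ [2/51, 8/51)
j=3 picked index 2: u0 ∈ [-3/68, 5/68)
j=4 picked index 4: u0 ∈ [1/51, 7/51)
j=5 picked index 4: u0 ∈ [-13/204, 11/204)
j=6 picked index 5: u0 ∈ [-1/34, 3/34)
j=7 picked index 6: u0 ∈ [1/204, 4/51)
j=8 picked index 7: u0 ∈ [-1/204, 11/204)
j=9 picked index 9: u0 ∈ [3/68, 3/34)
j=10 picked index 11: u0 ∈ [5/102, 1/6)
j=11 picked index 11: u0 ∈ [-7/204, 1/12)
intersection: [5/102, 11/204)

5/102 11/204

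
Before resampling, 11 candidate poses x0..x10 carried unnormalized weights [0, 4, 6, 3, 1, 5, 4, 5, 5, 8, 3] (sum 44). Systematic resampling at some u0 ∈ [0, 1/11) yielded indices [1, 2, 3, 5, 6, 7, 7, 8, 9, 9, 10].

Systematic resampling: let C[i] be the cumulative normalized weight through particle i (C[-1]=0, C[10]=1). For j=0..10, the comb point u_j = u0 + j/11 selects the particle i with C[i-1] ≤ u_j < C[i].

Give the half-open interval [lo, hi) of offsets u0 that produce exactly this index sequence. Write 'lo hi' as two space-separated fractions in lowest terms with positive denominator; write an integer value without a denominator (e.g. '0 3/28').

C = [0, 1/11, 5/22, 13/44, 7/22, 19/44, 23/44, 7/11, 3/4, 41/44, 1]
j=0 picked index 1: u0 ∈ [0, 1/11)
j=1 picked index 2: u0 ∈ [0, 3/22)
j=2 picked index 3: u0 ∈ [1/22, 5/44)
j=3 picked index 5: u0 ∈ [1/22, 7/44)
j=4 picked index 6: u0 ∈ [3/44, 7/44)
j=5 picked index 7: u0 ∈ [3/44, 2/11)
j=6 picked index 7: u0 ∈ [-1/44, 1/11)
j=7 picked index 8: u0 ∈ [0, 5/44)
j=8 picked index 9: u0 ∈ [1/44, 9/44)
j=9 picked index 9: u0 ∈ [-3/44, 5/44)
j=10 picked index 10: u0 ∈ [1/44, 1/11)
intersection: [3/44, 1/11)

3/44 1/11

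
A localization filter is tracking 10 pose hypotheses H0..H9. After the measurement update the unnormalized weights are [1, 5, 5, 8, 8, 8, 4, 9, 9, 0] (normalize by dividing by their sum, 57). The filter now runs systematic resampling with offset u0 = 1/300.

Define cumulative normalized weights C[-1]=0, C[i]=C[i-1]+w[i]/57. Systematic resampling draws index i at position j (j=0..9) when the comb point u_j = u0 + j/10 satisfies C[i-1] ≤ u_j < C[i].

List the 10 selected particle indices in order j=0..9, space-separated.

0 1 3 3 4 5 5 7 7 8

C = [1/57, 2/19, 11/57, 1/3, 9/19, 35/57, 13/19, 16/19, 1, 1]
j=0: u_0=1/300 ∈ [0, 1/57) → index 0
j=1: u_1=31/300 ∈ [1/57, 2/19) → index 1
j=2: u_2=61/300 ∈ [11/57, 1/3) → index 3
j=3: u_3=91/300 ∈ [11/57, 1/3) → index 3
j=4: u_4=121/300 ∈ [1/3, 9/19) → index 4
j=5: u_5=151/300 ∈ [9/19, 35/57) → index 5
j=6: u_6=181/300 ∈ [9/19, 35/57) → index 5
j=7: u_7=211/300 ∈ [13/19, 16/19) → index 7
j=8: u_8=241/300 ∈ [13/19, 16/19) → index 7
j=9: u_9=271/300 ∈ [16/19, 1) → index 8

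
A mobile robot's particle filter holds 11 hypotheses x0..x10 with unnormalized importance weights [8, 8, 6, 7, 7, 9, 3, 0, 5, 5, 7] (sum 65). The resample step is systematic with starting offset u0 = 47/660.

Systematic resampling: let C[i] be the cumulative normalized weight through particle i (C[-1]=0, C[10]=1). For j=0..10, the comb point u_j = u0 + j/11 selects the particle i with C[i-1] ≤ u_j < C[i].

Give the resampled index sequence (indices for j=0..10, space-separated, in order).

0 1 2 3 3 4 5 6 8 9 10

C = [8/65, 16/65, 22/65, 29/65, 36/65, 9/13, 48/65, 48/65, 53/65, 58/65, 1]
j=0: u_0=47/660 ∈ [0, 8/65) → index 0
j=1: u_1=107/660 ∈ [8/65, 16/65) → index 1
j=2: u_2=167/660 ∈ [16/65, 22/65) → index 2
j=3: u_3=227/660 ∈ [22/65, 29/65) → index 3
j=4: u_4=287/660 ∈ [22/65, 29/65) → index 3
j=5: u_5=347/660 ∈ [29/65, 36/65) → index 4
j=6: u_6=37/60 ∈ [36/65, 9/13) → index 5
j=7: u_7=467/660 ∈ [9/13, 48/65) → index 6
j=8: u_8=527/660 ∈ [48/65, 53/65) → index 8
j=9: u_9=587/660 ∈ [53/65, 58/65) → index 9
j=10: u_10=647/660 ∈ [58/65, 1) → index 10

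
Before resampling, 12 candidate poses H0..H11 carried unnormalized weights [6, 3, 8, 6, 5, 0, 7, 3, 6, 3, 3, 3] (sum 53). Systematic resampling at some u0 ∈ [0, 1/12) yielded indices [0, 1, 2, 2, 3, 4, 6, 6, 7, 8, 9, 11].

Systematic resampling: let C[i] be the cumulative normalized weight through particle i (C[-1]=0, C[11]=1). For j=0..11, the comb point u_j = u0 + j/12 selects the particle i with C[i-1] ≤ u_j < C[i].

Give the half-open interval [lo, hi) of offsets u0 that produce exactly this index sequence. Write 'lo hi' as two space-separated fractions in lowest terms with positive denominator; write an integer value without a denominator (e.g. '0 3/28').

19/636 8/159

C = [6/53, 9/53, 17/53, 23/53, 28/53, 28/53, 35/53, 38/53, 44/53, 47/53, 50/53, 1]
j=0 picked index 0: u0 ∈ [0, 6/53)
j=1 picked index 1: u0 ∈ [19/636, 55/636)
j=2 picked index 2: u0 ∈ [1/318, 49/318)
j=3 picked index 2: u0 ∈ [-17/212, 15/212)
j=4 picked index 3: u0 ∈ [-2/159, 16/159)
j=5 picked index 4: u0 ∈ [11/636, 71/636)
j=6 picked index 6: u0 ∈ [3/106, 17/106)
j=7 picked index 6: u0 ∈ [-35/636, 49/636)
j=8 picked index 7: u0 ∈ [-1/159, 8/159)
j=9 picked index 8: u0 ∈ [-7/212, 17/212)
j=10 picked index 9: u0 ∈ [-1/318, 17/318)
j=11 picked index 11: u0 ∈ [17/636, 1/12)
intersection: [19/636, 8/159)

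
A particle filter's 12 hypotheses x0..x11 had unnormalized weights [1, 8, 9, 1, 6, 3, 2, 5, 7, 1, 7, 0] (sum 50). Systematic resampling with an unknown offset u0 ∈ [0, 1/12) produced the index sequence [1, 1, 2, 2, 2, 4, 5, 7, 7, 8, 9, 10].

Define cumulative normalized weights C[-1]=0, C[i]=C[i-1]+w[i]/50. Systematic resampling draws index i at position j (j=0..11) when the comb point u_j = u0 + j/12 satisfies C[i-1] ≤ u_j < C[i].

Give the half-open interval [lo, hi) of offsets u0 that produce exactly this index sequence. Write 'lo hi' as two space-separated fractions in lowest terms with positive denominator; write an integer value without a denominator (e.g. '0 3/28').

1/50 2/75

C = [1/50, 9/50, 9/25, 19/50, 1/2, 14/25, 3/5, 7/10, 21/25, 43/50, 1, 1]
j=0 picked index 1: u0 ∈ [1/50, 9/50)
j=1 picked index 1: u0 ∈ [-19/300, 29/300)
j=2 picked index 2: u0 ∈ [1/75, 29/150)
j=3 picked index 2: u0 ∈ [-7/100, 11/100)
j=4 picked index 2: u0 ∈ [-23/150, 2/75)
j=5 picked index 4: u0 ∈ [-11/300, 1/12)
j=6 picked index 5: u0 ∈ [0, 3/50)
j=7 picked index 7: u0 ∈ [1/60, 7/60)
j=8 picked index 7: u0 ∈ [-1/15, 1/30)
j=9 picked index 8: u0 ∈ [-1/20, 9/100)
j=10 picked index 9: u0 ∈ [1/150, 2/75)
j=11 picked index 10: u0 ∈ [-17/300, 1/12)
intersection: [1/50, 2/75)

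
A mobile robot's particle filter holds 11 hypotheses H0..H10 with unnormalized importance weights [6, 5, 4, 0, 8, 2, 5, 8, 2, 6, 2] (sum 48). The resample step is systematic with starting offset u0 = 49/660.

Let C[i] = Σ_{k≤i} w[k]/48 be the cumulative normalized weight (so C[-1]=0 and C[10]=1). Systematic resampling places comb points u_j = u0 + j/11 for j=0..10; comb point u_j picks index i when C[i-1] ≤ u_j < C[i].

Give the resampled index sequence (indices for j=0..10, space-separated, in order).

0 1 2 4 4 6 6 7 8 9 10

C = [1/8, 11/48, 5/16, 5/16, 23/48, 25/48, 5/8, 19/24, 5/6, 23/24, 1]
j=0: u_0=49/660 ∈ [0, 1/8) → index 0
j=1: u_1=109/660 ∈ [1/8, 11/48) → index 1
j=2: u_2=169/660 ∈ [11/48, 5/16) → index 2
j=3: u_3=229/660 ∈ [5/16, 23/48) → index 4
j=4: u_4=289/660 ∈ [5/16, 23/48) → index 4
j=5: u_5=349/660 ∈ [25/48, 5/8) → index 6
j=6: u_6=409/660 ∈ [25/48, 5/8) → index 6
j=7: u_7=469/660 ∈ [5/8, 19/24) → index 7
j=8: u_8=529/660 ∈ [19/24, 5/6) → index 8
j=9: u_9=589/660 ∈ [5/6, 23/24) → index 9
j=10: u_10=59/60 ∈ [23/24, 1) → index 10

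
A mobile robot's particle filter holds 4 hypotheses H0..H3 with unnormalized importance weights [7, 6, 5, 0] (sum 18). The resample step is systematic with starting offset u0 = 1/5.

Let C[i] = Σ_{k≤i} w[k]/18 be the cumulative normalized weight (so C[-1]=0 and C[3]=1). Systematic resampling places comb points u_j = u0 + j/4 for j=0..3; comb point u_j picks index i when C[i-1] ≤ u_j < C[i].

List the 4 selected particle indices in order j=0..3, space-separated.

C = [7/18, 13/18, 1, 1]
j=0: u_0=1/5 ∈ [0, 7/18) → index 0
j=1: u_1=9/20 ∈ [7/18, 13/18) → index 1
j=2: u_2=7/10 ∈ [7/18, 13/18) → index 1
j=3: u_3=19/20 ∈ [13/18, 1) → index 2

0 1 1 2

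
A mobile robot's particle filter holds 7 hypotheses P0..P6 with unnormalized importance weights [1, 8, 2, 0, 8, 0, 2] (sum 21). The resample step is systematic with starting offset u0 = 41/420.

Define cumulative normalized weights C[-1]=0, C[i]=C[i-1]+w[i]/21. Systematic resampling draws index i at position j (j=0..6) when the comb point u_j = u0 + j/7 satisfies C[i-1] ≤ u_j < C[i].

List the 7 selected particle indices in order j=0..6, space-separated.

C = [1/21, 3/7, 11/21, 11/21, 19/21, 19/21, 1]
j=0: u_0=41/420 ∈ [1/21, 3/7) → index 1
j=1: u_1=101/420 ∈ [1/21, 3/7) → index 1
j=2: u_2=23/60 ∈ [1/21, 3/7) → index 1
j=3: u_3=221/420 ∈ [11/21, 19/21) → index 4
j=4: u_4=281/420 ∈ [11/21, 19/21) → index 4
j=5: u_5=341/420 ∈ [11/21, 19/21) → index 4
j=6: u_6=401/420 ∈ [19/21, 1) → index 6

1 1 1 4 4 4 6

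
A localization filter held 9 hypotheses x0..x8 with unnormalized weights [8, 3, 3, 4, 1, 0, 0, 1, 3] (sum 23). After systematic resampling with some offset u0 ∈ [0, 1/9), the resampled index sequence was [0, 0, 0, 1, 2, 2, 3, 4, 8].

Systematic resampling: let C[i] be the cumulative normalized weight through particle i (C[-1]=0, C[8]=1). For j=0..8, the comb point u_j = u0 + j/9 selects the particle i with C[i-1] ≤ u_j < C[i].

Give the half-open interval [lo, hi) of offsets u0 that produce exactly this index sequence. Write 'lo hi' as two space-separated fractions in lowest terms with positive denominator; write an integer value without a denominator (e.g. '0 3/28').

7/207 10/207

C = [8/23, 11/23, 14/23, 18/23, 19/23, 19/23, 19/23, 20/23, 1]
j=0 picked index 0: u0 ∈ [0, 8/23)
j=1 picked index 0: u0 ∈ [-1/9, 49/207)
j=2 picked index 0: u0 ∈ [-2/9, 26/207)
j=3 picked index 1: u0 ∈ [1/69, 10/69)
j=4 picked index 2: u0 ∈ [7/207, 34/207)
j=5 picked index 2: u0 ∈ [-16/207, 11/207)
j=6 picked index 3: u0 ∈ [-4/69, 8/69)
j=7 picked index 4: u0 ∈ [1/207, 10/207)
j=8 picked index 8: u0 ∈ [-4/207, 1/9)
intersection: [7/207, 10/207)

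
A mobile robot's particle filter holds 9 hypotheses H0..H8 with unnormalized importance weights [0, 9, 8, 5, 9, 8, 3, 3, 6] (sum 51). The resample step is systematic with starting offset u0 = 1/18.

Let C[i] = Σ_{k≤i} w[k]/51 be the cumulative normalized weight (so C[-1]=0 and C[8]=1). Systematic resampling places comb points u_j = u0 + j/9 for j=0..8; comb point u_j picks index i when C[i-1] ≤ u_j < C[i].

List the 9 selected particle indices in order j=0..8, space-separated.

C = [0, 3/17, 1/3, 22/51, 31/51, 13/17, 14/17, 15/17, 1]
j=0: u_0=1/18 ∈ [0, 3/17) → index 1
j=1: u_1=1/6 ∈ [0, 3/17) → index 1
j=2: u_2=5/18 ∈ [3/17, 1/3) → index 2
j=3: u_3=7/18 ∈ [1/3, 22/51) → index 3
j=4: u_4=1/2 ∈ [22/51, 31/51) → index 4
j=5: u_5=11/18 ∈ [31/51, 13/17) → index 5
j=6: u_6=13/18 ∈ [31/51, 13/17) → index 5
j=7: u_7=5/6 ∈ [14/17, 15/17) → index 7
j=8: u_8=17/18 ∈ [15/17, 1) → index 8

1 1 2 3 4 5 5 7 8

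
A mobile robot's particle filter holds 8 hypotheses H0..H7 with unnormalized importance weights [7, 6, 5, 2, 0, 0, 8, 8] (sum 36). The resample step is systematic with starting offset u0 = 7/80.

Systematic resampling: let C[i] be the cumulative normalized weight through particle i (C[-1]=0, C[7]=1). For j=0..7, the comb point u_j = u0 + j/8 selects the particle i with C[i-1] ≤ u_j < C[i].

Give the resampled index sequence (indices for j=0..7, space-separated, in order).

0 1 1 2 6 6 7 7

C = [7/36, 13/36, 1/2, 5/9, 5/9, 5/9, 7/9, 1]
j=0: u_0=7/80 ∈ [0, 7/36) → index 0
j=1: u_1=17/80 ∈ [7/36, 13/36) → index 1
j=2: u_2=27/80 ∈ [7/36, 13/36) → index 1
j=3: u_3=37/80 ∈ [13/36, 1/2) → index 2
j=4: u_4=47/80 ∈ [5/9, 7/9) → index 6
j=5: u_5=57/80 ∈ [5/9, 7/9) → index 6
j=6: u_6=67/80 ∈ [7/9, 1) → index 7
j=7: u_7=77/80 ∈ [7/9, 1) → index 7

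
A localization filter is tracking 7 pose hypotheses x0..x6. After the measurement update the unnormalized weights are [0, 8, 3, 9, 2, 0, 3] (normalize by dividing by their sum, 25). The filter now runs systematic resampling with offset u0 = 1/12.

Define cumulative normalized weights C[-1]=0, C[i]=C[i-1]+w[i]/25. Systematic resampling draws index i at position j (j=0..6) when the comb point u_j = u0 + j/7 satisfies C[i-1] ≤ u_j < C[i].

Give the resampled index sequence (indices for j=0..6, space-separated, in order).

1 1 2 3 3 3 6

C = [0, 8/25, 11/25, 4/5, 22/25, 22/25, 1]
j=0: u_0=1/12 ∈ [0, 8/25) → index 1
j=1: u_1=19/84 ∈ [0, 8/25) → index 1
j=2: u_2=31/84 ∈ [8/25, 11/25) → index 2
j=3: u_3=43/84 ∈ [11/25, 4/5) → index 3
j=4: u_4=55/84 ∈ [11/25, 4/5) → index 3
j=5: u_5=67/84 ∈ [11/25, 4/5) → index 3
j=6: u_6=79/84 ∈ [22/25, 1) → index 6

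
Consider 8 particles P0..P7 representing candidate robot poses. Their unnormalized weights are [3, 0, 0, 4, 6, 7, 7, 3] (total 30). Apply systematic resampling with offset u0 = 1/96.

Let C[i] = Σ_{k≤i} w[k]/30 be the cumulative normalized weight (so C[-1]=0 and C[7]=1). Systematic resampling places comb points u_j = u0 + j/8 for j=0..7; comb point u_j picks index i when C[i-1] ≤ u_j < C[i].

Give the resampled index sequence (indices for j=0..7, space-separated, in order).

C = [1/10, 1/10, 1/10, 7/30, 13/30, 2/3, 9/10, 1]
j=0: u_0=1/96 ∈ [0, 1/10) → index 0
j=1: u_1=13/96 ∈ [1/10, 7/30) → index 3
j=2: u_2=25/96 ∈ [7/30, 13/30) → index 4
j=3: u_3=37/96 ∈ [7/30, 13/30) → index 4
j=4: u_4=49/96 ∈ [13/30, 2/3) → index 5
j=5: u_5=61/96 ∈ [13/30, 2/3) → index 5
j=6: u_6=73/96 ∈ [2/3, 9/10) → index 6
j=7: u_7=85/96 ∈ [2/3, 9/10) → index 6

0 3 4 4 5 5 6 6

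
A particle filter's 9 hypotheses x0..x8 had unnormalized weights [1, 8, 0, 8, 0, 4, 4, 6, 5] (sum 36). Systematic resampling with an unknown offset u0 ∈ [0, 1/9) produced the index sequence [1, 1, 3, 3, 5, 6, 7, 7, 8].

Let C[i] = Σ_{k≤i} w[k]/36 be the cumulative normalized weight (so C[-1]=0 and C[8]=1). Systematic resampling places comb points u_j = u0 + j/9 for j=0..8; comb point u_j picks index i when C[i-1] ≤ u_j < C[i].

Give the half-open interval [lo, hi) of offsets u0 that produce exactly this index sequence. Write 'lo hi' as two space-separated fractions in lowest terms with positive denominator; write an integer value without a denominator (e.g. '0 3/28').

1/36 1/12

C = [1/36, 1/4, 1/4, 17/36, 17/36, 7/12, 25/36, 31/36, 1]
j=0 picked index 1: u0 ∈ [1/36, 1/4)
j=1 picked index 1: u0 ∈ [-1/12, 5/36)
j=2 picked index 3: u0 ∈ [1/36, 1/4)
j=3 picked index 3: u0 ∈ [-1/12, 5/36)
j=4 picked index 5: u0 ∈ [1/36, 5/36)
j=5 picked index 6: u0 ∈ [1/36, 5/36)
j=6 picked index 7: u0 ∈ [1/36, 7/36)
j=7 picked index 7: u0 ∈ [-1/12, 1/12)
j=8 picked index 8: u0 ∈ [-1/36, 1/9)
intersection: [1/36, 1/12)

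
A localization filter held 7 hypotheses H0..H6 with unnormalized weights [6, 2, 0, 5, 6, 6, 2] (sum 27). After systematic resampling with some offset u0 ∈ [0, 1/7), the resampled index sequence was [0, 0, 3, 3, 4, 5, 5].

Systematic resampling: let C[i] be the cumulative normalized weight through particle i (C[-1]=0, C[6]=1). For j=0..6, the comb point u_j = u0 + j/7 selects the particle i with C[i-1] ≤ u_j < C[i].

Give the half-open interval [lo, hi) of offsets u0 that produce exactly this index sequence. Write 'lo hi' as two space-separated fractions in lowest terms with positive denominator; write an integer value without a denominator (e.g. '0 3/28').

2/189 10/189

C = [2/9, 8/27, 8/27, 13/27, 19/27, 25/27, 1]
j=0 picked index 0: u0 ∈ [0, 2/9)
j=1 picked index 0: u0 ∈ [-1/7, 5/63)
j=2 picked index 3: u0 ∈ [2/189, 37/189)
j=3 picked index 3: u0 ∈ [-25/189, 10/189)
j=4 picked index 4: u0 ∈ [-17/189, 25/189)
j=5 picked index 5: u0 ∈ [-2/189, 40/189)
j=6 picked index 5: u0 ∈ [-29/189, 13/189)
intersection: [2/189, 10/189)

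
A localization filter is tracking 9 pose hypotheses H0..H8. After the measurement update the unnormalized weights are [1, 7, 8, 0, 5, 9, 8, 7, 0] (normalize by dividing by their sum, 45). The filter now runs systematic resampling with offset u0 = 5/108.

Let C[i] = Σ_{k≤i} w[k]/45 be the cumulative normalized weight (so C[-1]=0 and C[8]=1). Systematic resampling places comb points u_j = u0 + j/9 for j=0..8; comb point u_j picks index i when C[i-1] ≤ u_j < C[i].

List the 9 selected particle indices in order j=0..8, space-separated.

C = [1/45, 8/45, 16/45, 16/45, 7/15, 2/3, 38/45, 1, 1]
j=0: u_0=5/108 ∈ [1/45, 8/45) → index 1
j=1: u_1=17/108 ∈ [1/45, 8/45) → index 1
j=2: u_2=29/108 ∈ [8/45, 16/45) → index 2
j=3: u_3=41/108 ∈ [16/45, 7/15) → index 4
j=4: u_4=53/108 ∈ [7/15, 2/3) → index 5
j=5: u_5=65/108 ∈ [7/15, 2/3) → index 5
j=6: u_6=77/108 ∈ [2/3, 38/45) → index 6
j=7: u_7=89/108 ∈ [2/3, 38/45) → index 6
j=8: u_8=101/108 ∈ [38/45, 1) → index 7

1 1 2 4 5 5 6 6 7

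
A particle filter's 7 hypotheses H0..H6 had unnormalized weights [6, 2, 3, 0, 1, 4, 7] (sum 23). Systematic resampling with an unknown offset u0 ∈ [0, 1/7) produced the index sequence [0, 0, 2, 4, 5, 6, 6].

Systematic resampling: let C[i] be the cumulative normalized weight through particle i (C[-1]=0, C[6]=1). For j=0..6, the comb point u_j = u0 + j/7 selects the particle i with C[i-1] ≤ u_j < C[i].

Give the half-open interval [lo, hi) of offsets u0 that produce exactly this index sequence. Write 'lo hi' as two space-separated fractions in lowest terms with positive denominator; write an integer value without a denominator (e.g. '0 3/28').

C = [6/23, 8/23, 11/23, 11/23, 12/23, 16/23, 1]
j=0 picked index 0: u0 ∈ [0, 6/23)
j=1 picked index 0: u0 ∈ [-1/7, 19/161)
j=2 picked index 2: u0 ∈ [10/161, 31/161)
j=3 picked index 4: u0 ∈ [8/161, 15/161)
j=4 picked index 5: u0 ∈ [-8/161, 20/161)
j=5 picked index 6: u0 ∈ [-3/161, 2/7)
j=6 picked index 6: u0 ∈ [-26/161, 1/7)
intersection: [10/161, 15/161)

10/161 15/161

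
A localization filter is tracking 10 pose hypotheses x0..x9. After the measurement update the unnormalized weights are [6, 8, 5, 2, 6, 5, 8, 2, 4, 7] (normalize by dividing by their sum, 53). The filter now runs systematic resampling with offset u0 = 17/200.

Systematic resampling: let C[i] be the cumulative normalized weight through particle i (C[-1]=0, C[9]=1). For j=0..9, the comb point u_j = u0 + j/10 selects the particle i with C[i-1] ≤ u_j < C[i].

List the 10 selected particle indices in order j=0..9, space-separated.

C = [6/53, 14/53, 19/53, 21/53, 27/53, 32/53, 40/53, 42/53, 46/53, 1]
j=0: u_0=17/200 ∈ [0, 6/53) → index 0
j=1: u_1=37/200 ∈ [6/53, 14/53) → index 1
j=2: u_2=57/200 ∈ [14/53, 19/53) → index 2
j=3: u_3=77/200 ∈ [19/53, 21/53) → index 3
j=4: u_4=97/200 ∈ [21/53, 27/53) → index 4
j=5: u_5=117/200 ∈ [27/53, 32/53) → index 5
j=6: u_6=137/200 ∈ [32/53, 40/53) → index 6
j=7: u_7=157/200 ∈ [40/53, 42/53) → index 7
j=8: u_8=177/200 ∈ [46/53, 1) → index 9
j=9: u_9=197/200 ∈ [46/53, 1) → index 9

0 1 2 3 4 5 6 7 9 9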